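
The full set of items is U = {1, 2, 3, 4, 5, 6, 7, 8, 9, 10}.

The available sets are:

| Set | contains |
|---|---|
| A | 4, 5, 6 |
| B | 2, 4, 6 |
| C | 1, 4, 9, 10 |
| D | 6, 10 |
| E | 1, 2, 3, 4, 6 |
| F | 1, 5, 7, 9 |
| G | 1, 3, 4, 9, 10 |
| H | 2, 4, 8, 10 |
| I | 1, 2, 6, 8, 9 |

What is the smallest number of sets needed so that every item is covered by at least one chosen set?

3

E and F and H together: E ∪ F ∪ H = {1, 2, 3, 4, 5, 6, 7, 8, 9, 10} — every item is covered.
Only F contains 7, so F is forced; the remaining 6 items need at least 2 more sets (each remaining set adds at most 4) — so at least 3 sets are needed, and 3 is optimal.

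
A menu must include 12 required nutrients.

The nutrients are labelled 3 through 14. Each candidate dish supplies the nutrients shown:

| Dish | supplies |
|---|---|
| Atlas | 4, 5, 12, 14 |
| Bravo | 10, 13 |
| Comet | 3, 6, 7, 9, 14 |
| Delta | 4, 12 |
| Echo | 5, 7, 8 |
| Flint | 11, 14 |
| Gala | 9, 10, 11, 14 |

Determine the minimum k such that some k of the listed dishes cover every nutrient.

Bravo and Comet and Delta and Echo and Gala together: Bravo ∪ Comet ∪ Delta ∪ Echo ∪ Gala = {3, 4, 5, 6, 7, 8, 9, 10, 11, 12, 13, 14} — every nutrient is covered.
No 4 of the 7 dishes cover everything (all 35 combinations miss at least one nutrient), so 5 is optimal.

5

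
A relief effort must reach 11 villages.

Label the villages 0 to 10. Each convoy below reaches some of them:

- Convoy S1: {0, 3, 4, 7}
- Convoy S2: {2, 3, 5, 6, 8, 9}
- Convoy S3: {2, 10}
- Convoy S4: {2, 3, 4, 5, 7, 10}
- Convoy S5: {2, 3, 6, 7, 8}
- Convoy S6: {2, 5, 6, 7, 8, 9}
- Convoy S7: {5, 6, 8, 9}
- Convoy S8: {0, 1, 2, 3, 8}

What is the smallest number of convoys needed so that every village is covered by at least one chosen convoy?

Take {S4, S7, S8}. Their union is {0, 1, 2, 3, 4, 5, 6, 7, 8, 9, 10}, which is all 11 villages.
Only S8 contains 1, so S8 is forced; the remaining 6 villages need at least 2 more convoys (each remaining convoy adds at most 4) — so at least 3 convoys are needed, and 3 is optimal.

3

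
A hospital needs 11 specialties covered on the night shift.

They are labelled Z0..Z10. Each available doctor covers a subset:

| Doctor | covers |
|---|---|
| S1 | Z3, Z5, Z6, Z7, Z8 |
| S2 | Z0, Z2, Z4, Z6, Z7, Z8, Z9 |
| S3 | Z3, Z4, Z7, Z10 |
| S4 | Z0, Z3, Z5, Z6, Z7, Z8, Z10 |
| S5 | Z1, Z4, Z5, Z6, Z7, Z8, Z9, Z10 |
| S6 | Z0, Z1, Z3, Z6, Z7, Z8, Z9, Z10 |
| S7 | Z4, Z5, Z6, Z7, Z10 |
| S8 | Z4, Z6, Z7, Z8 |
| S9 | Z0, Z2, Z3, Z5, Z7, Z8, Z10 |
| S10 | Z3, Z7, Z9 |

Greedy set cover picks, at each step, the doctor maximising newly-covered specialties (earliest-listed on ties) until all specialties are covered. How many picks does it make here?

Greedy: pick S5 (covers 8 new) → pick S9 (covers 3 new). Total picks: 2.

2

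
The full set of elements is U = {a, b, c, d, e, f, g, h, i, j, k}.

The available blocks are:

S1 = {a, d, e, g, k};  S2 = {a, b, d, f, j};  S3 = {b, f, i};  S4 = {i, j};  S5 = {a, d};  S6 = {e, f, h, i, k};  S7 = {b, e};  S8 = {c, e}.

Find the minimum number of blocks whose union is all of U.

4

S1, S2, S6, and S8 cover everything between them: the union {a, b, c, d, e, f, g, h, i, j, k} is all of U.
No 3 of the 8 blocks cover everything (all 56 combinations miss at least one element), so 4 is optimal.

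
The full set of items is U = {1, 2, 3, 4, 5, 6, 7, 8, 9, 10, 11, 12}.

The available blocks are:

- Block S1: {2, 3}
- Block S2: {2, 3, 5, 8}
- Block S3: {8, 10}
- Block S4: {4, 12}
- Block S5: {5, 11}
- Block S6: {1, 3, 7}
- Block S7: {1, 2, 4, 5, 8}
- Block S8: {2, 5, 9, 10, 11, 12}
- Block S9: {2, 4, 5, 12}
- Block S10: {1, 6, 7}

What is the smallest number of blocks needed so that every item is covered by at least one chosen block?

S1 and S7 and S8 and S10 together: S1 ∪ S7 ∪ S8 ∪ S10 = {1, 2, 3, 4, 5, 6, 7, 8, 9, 10, 11, 12} — every item is covered.
No 3 of the 10 blocks cover everything (all 120 combinations miss at least one item), so 4 is optimal.

4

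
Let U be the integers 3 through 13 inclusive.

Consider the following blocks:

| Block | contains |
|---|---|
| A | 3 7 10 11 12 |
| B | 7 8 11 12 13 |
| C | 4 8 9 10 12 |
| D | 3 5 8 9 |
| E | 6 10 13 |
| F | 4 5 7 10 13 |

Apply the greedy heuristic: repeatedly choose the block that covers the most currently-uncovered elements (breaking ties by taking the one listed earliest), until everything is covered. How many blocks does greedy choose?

4

Greedy: pick A (covers 5 new) → pick C (covers 3 new) → pick E (covers 2 new) → pick D (covers 1 new). Total picks: 4.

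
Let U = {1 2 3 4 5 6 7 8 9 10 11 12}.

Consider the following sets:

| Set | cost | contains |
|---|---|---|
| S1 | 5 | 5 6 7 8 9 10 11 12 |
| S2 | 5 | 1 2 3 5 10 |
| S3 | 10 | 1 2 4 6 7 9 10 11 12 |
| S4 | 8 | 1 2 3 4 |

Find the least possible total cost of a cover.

S1, S4 together cover every point (S1 ∪ S4 = {1, 2, 3, 4, 5, 6, 7, 8, 9, 10, 11, 12}); total cost 5 + 8 = 13.
The greedy pick S1, S2, S4 costs 18; no covering selection beats 13.

13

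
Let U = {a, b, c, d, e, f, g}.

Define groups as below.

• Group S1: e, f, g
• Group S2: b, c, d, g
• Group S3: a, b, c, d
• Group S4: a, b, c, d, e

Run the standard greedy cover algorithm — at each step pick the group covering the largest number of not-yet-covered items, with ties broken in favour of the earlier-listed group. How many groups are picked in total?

Greedy: pick S4 (covers 5 new) → pick S1 (covers 2 new). Total picks: 2.

2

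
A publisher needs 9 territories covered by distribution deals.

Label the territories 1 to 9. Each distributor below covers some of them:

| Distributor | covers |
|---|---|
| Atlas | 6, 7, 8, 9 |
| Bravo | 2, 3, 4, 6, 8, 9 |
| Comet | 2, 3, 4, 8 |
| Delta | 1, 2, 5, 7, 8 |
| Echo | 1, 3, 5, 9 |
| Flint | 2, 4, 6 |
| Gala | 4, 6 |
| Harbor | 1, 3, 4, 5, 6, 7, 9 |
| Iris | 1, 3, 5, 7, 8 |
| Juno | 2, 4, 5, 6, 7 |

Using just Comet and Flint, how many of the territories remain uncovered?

4

Union of Comet, Flint = {2, 3, 4, 6, 8}.
Not covered: 1, 5, 7, 9 — 4 territories.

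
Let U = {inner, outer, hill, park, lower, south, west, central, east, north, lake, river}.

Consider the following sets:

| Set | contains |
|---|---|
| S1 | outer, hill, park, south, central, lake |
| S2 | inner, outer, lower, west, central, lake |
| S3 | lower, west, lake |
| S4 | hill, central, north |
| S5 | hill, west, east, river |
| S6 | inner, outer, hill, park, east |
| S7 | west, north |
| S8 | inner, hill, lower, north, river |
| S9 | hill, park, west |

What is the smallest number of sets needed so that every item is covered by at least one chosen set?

3

S1 and S5 and S8 together: S1 ∪ S5 ∪ S8 = {inner, outer, hill, park, lower, south, west, central, east, north, lake, river} — every item is covered.
Only S1 contains south, so S1 is forced; the remaining 6 items need at least 2 more sets (each remaining set adds at most 4) — so at least 3 sets are needed, and 3 is optimal.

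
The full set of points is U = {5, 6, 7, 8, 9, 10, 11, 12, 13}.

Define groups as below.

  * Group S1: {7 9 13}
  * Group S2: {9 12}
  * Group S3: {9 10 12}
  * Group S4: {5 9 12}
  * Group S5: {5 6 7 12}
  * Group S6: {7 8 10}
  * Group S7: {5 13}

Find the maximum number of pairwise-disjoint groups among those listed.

S2, S6, S7 are pairwise disjoint (S2={9,12}; S6={7,8,10}; S7={5,13}).
Every remaining group overlaps one of these, and no 4 of the listed groups are pairwise disjoint, so 3 is the maximum.

3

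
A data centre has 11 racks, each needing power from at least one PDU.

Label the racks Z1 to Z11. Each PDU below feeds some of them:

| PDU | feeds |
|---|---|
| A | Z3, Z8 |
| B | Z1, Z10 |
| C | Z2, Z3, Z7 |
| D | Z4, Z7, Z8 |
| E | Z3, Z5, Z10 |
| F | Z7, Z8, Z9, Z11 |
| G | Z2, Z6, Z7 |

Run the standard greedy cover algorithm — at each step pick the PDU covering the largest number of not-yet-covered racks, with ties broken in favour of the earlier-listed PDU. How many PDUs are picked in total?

Greedy: pick F (covers 4 new) → pick E (covers 3 new) → pick G (covers 2 new) → pick B (covers 1 new) → pick D (covers 1 new). Total picks: 5.

5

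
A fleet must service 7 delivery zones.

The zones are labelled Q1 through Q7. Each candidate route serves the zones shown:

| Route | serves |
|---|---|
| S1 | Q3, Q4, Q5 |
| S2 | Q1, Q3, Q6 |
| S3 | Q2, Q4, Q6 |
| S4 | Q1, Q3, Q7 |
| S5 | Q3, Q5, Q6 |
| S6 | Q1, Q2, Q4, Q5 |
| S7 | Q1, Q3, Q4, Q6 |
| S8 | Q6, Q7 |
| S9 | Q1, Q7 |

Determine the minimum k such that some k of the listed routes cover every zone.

3

Take {S3, S5, S9}. Their union is {Q1, Q2, Q3, Q4, Q5, Q6, Q7}, which is all 7 zones.
No 2 of the 9 routes cover everything (all 36 combinations miss at least one zone), so 3 is optimal.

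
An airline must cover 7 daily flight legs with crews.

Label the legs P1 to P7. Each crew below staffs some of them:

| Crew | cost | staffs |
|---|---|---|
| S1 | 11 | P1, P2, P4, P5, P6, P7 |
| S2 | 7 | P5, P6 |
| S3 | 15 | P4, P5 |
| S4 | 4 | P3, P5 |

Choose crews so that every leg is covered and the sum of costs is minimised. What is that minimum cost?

S1, S4 together cover every leg (S1 ∪ S4 = {P1, P2, P3, P4, P5, P6, P7}); total cost 11 + 4 = 15.
No covering selection has total cost below 15.

15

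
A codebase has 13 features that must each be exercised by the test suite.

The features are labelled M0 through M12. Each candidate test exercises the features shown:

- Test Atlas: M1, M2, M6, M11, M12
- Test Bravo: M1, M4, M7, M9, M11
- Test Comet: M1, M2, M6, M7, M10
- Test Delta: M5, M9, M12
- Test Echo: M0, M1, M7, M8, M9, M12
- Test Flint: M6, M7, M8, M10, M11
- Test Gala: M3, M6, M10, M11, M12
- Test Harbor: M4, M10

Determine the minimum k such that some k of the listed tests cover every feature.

5

Take {Atlas, Delta, Echo, Gala, Harbor}. Their union is {M0, M1, M2, M3, M4, M5, M6, M7, M8, M9, M10, M11, M12}, which is all 13 features.
No 4 of the 8 tests cover everything (all 70 combinations miss at least one feature), so 5 is optimal.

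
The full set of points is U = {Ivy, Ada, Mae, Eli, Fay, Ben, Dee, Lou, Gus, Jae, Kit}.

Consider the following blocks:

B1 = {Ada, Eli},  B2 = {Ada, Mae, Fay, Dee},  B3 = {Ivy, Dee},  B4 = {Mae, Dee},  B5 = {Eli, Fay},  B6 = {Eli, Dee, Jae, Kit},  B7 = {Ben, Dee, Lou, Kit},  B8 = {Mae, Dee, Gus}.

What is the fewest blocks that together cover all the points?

B2, B3, B6, B7, and B8 cover everything between them: the union {Ivy, Ada, Mae, Eli, Fay, Ben, Dee, Lou, Gus, Jae, Kit} is all of U.
No 4 of the 8 blocks cover everything (all 70 combinations miss at least one point), so 5 is optimal.

5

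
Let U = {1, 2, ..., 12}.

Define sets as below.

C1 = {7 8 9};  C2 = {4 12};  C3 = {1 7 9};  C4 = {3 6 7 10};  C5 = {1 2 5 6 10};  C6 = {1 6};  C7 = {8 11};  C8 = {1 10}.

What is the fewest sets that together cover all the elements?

C2, C3, C4, C5, and C7 cover everything between them: the union {1, 2, 3, 4, 5, 6, 7, 8, 9, 10, 11, 12} is all of U.
No 4 of the 8 sets cover everything (all 70 combinations miss at least one element), so 5 is optimal.

5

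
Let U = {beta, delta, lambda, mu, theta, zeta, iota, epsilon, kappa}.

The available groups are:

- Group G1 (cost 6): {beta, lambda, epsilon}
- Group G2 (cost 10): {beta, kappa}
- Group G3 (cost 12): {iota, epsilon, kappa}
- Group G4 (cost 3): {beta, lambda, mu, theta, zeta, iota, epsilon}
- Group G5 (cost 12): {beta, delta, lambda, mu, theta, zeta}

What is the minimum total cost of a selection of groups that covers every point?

24

G3, G5 together cover every point (G3 ∪ G5 = {beta, delta, lambda, mu, theta, zeta, iota, epsilon, kappa}); total cost 12 + 12 = 24.
The greedy pick G4, G2, G5 costs 25; no covering selection beats 24.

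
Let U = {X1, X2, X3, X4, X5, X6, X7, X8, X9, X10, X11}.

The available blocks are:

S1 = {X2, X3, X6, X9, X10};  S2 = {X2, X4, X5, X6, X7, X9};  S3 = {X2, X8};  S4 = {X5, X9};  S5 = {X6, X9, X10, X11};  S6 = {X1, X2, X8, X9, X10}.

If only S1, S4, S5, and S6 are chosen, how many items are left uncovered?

Union of S1, S4, S5, S6 = {X1, X2, X3, X5, X6, X8, X9, X10, X11}.
Not covered: X4, X7 — 2 items.

2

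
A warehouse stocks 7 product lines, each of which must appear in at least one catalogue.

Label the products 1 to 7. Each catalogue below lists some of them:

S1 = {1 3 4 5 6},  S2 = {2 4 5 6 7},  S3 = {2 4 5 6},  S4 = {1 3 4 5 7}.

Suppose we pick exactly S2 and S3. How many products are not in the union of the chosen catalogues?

Union of S2, S3 = {2, 4, 5, 6, 7}.
Not covered: 1, 3 — 2 products.

2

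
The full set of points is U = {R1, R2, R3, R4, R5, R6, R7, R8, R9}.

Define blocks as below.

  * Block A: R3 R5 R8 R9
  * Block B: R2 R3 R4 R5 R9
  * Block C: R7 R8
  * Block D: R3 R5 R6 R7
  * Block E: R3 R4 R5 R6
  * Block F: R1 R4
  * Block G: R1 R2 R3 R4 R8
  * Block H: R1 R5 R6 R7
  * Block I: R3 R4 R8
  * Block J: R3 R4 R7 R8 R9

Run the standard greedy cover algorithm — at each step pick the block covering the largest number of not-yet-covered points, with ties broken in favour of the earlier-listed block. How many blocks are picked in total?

3

Greedy: pick B (covers 5 new) → pick H (covers 3 new) → pick A (covers 1 new). Total picks: 3.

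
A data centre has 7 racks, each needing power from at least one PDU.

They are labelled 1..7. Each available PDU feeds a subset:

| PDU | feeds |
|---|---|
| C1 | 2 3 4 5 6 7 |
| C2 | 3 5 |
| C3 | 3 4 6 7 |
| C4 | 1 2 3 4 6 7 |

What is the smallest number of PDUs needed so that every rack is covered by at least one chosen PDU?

2

Take {C2, C4}. Their union is {1, 2, 3, 4, 5, 6, 7}, which is all 7 racks.
No single PDU has all 7 racks (the largest, C1, has 6), so 2 is optimal.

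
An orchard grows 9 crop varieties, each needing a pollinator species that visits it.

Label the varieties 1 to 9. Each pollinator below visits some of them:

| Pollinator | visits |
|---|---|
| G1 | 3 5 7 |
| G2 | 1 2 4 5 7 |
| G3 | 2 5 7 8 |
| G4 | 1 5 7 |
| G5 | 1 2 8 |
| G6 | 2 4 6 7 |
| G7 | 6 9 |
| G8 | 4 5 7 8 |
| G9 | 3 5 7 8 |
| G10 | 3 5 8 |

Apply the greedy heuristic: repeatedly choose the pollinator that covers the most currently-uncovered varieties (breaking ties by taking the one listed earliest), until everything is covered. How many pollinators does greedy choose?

3

Greedy: pick G2 (covers 5 new) → pick G7 (covers 2 new) → pick G9 (covers 2 new). Total picks: 3.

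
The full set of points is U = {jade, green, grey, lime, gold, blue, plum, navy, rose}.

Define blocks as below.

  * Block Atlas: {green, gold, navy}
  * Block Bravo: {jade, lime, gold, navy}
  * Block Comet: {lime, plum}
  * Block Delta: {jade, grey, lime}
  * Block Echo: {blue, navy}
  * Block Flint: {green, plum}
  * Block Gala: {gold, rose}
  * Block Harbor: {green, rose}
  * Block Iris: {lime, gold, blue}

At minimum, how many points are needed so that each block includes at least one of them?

4

The 4 points {green, lime, navy, rose} hit every block.
The blocks Delta, Echo, Flint, Gala are pairwise disjoint, so any hitting set needs a separate point for each — at least 4. Hence 4 is optimal.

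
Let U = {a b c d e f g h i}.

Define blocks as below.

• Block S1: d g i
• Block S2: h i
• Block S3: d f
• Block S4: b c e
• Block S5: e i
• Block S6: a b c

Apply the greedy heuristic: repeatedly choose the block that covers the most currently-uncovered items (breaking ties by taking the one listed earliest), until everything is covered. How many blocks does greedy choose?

Greedy: pick S1 (covers 3 new) → pick S4 (covers 3 new) → pick S2 (covers 1 new) → pick S3 (covers 1 new) → pick S6 (covers 1 new). Total picks: 5.

5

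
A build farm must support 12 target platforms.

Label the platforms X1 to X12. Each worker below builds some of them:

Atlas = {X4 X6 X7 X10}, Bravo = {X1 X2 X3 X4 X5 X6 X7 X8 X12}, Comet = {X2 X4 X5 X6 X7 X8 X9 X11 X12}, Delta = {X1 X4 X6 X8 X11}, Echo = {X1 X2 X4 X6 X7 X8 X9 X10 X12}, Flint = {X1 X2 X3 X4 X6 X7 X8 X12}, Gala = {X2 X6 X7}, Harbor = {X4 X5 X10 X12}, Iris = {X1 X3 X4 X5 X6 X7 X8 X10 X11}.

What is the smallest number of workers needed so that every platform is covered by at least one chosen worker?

2

Take {Comet, Iris}. Their union is {X1, X2, X3, X4, X5, X6, X7, X8, X9, X10, X11, X12}, which is all 12 platforms.
No single worker has all 12 platforms (the largest, Bravo, has 9), so 2 is optimal.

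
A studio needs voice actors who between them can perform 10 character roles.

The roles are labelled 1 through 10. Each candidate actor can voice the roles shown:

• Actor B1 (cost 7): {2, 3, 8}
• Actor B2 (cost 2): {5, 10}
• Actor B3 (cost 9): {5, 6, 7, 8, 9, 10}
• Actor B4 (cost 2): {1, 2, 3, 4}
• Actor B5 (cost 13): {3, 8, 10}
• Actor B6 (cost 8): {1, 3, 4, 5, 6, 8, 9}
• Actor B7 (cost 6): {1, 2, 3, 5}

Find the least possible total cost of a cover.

11

B3, B4 together cover every role (B3 ∪ B4 = {1, 2, 3, 4, 5, 6, 7, 8, 9, 10}); total cost 9 + 2 = 11.
The greedy pick B4, B2, B3 costs 13; no covering selection beats 11.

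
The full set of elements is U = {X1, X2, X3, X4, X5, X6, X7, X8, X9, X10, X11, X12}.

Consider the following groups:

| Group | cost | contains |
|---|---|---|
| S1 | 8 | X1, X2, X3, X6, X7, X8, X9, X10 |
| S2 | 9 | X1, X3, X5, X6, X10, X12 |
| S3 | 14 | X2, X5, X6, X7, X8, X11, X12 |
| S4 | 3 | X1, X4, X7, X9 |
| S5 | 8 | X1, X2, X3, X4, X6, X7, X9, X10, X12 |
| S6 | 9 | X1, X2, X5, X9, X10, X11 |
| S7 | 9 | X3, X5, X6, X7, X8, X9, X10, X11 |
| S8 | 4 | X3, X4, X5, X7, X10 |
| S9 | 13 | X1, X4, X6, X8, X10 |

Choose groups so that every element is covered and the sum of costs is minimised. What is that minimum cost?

S5, S7 together cover every element (S5 ∪ S7 = {X1, X2, X3, X4, X5, X6, X7, X8, X9, X10, X11, X12}); total cost 8 + 9 = 17.
The greedy pick S4, S8, S1, S3 costs 29; no covering selection beats 17.

17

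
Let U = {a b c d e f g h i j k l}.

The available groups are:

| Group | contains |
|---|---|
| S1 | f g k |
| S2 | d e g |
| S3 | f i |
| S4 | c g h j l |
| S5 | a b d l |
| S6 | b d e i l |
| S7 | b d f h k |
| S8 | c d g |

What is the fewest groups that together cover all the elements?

4

S1 and S4 and S5 and S6 together: S1 ∪ S4 ∪ S5 ∪ S6 = {a, b, c, d, e, f, g, h, i, j, k, l} — every element is covered.
No 3 of the 8 groups cover everything (all 56 combinations miss at least one element), so 4 is optimal.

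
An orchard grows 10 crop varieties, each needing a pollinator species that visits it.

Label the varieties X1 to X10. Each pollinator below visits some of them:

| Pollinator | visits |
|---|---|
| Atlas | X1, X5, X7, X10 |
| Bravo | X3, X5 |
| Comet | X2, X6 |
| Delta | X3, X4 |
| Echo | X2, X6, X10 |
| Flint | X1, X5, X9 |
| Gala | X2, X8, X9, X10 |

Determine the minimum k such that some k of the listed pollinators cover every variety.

Take {Atlas, Comet, Delta, Gala}. Their union is {X1, X2, X3, X4, X5, X6, X7, X8, X9, X10}, which is all 10 varieties.
No 3 of the 7 pollinators cover everything (all 35 combinations miss at least one variety), so 4 is optimal.

4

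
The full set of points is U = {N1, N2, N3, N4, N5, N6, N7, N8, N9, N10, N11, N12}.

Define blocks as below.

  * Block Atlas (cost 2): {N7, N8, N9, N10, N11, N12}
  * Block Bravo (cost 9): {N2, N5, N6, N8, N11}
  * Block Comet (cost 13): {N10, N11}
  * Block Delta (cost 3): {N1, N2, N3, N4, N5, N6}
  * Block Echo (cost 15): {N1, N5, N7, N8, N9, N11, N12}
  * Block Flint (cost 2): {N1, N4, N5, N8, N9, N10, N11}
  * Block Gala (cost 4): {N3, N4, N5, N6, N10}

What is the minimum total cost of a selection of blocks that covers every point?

Atlas, Delta together cover every point (Atlas ∪ Delta = {N1, N2, N3, N4, N5, N6, N7, N8, N9, N10, N11, N12}); total cost 2 + 3 = 5.
The greedy pick Flint, Atlas, Delta costs 7; no covering selection beats 5.

5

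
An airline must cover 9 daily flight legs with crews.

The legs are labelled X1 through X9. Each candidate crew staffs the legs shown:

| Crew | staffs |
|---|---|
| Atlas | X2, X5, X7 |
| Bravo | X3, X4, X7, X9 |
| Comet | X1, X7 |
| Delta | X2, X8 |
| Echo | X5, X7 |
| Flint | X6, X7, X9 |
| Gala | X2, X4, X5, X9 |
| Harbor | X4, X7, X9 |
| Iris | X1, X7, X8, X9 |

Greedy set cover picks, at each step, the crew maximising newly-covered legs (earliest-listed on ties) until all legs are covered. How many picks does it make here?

Greedy: pick Bravo (covers 4 new) → pick Atlas (covers 2 new) → pick Iris (covers 2 new) → pick Flint (covers 1 new). Total picks: 4.

4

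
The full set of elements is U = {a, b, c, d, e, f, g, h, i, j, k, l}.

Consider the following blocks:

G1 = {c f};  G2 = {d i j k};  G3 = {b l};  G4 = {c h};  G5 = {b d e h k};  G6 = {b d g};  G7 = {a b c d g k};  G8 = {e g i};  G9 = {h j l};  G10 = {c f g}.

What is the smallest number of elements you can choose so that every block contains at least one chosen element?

4

Take T = {b, c, g, j}. Each listed block contains at least one of these, so T is a hitting set of size 4.
No choice of 3 elements meets every block, so 4 is the minimum.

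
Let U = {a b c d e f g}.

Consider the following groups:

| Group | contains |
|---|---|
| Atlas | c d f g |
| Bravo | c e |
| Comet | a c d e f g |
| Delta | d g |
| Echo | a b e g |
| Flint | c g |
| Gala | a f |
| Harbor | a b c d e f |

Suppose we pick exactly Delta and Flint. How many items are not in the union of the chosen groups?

Union of Delta, Flint = {c, d, g}.
Not covered: a, b, e, f — 4 items.

4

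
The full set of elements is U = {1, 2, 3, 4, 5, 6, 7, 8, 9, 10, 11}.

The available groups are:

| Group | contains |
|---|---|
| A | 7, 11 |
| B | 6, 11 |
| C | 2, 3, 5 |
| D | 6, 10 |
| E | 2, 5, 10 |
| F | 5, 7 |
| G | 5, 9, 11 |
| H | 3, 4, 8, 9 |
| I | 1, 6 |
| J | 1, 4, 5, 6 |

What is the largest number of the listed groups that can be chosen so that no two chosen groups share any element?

4

A, E, H, I are pairwise disjoint (A={7,11}; E={2,5,10}; H={3,4,8,9}; I={1,6}).
Every remaining group overlaps one of these, and no 5 of the listed groups are pairwise disjoint, so 4 is the maximum.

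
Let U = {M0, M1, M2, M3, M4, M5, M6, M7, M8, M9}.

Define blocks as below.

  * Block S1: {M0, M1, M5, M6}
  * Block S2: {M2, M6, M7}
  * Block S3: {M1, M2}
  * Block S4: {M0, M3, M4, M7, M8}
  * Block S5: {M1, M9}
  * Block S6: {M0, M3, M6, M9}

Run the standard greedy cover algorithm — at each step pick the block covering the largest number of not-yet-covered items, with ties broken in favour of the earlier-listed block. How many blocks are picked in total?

4

Greedy: pick S4 (covers 5 new) → pick S1 (covers 3 new) → pick S2 (covers 1 new) → pick S5 (covers 1 new). Total picks: 4.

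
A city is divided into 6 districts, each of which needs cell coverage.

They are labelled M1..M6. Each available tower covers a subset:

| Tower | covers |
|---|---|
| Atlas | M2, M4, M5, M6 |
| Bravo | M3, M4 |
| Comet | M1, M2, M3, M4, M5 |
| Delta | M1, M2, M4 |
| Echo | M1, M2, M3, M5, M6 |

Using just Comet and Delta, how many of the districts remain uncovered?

1

Union of Comet, Delta = {M1, M2, M3, M4, M5}.
Not covered: M6 — 1 district.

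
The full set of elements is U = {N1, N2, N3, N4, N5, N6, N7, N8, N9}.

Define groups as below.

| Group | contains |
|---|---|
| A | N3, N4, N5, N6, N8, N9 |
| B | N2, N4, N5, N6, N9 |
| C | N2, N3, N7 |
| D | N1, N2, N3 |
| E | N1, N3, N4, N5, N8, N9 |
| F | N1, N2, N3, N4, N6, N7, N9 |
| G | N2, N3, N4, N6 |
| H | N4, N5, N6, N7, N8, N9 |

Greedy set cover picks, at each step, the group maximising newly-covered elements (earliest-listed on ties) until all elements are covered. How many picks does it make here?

Greedy: pick F (covers 7 new) → pick A (covers 2 new). Total picks: 2.

2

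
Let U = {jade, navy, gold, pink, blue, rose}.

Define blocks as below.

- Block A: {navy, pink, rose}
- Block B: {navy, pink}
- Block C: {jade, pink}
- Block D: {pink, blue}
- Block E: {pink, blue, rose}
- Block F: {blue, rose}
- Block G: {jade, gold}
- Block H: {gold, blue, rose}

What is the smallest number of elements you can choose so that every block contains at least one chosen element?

3

T = {gold, pink, blue} meets every block (each contains at least one member of T), and |T| = 3.
The blocks B, F, G are pairwise disjoint, so any hitting set needs a separate element for each — at least 3. Hence 3 is optimal.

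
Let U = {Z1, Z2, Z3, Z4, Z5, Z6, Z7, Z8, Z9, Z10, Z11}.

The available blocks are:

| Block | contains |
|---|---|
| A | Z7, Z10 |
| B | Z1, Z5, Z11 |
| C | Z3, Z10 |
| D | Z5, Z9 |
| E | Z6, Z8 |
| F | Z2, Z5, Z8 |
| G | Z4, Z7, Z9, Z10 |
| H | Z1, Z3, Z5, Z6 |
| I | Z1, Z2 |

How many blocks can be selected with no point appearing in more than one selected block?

C, D, E, I are pairwise disjoint (C={Z3,Z10}; D={Z5,Z9}; E={Z6,Z8}; I={Z1,Z2}).
Every remaining block overlaps one of these, and no 5 of the listed blocks are pairwise disjoint, so 4 is the maximum.

4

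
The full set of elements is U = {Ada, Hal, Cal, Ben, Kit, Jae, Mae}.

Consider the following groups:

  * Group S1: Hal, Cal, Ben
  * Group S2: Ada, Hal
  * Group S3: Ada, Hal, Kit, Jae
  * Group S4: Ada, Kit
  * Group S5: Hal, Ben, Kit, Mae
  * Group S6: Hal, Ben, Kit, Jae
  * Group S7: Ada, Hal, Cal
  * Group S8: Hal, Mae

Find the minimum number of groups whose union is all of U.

S5, S6, and S7 cover everything between them: the union {Ada, Hal, Cal, Ben, Kit, Jae, Mae} is all of U.
No 2 of the 8 groups cover everything (all 28 combinations miss at least one element), so 3 is optimal.

3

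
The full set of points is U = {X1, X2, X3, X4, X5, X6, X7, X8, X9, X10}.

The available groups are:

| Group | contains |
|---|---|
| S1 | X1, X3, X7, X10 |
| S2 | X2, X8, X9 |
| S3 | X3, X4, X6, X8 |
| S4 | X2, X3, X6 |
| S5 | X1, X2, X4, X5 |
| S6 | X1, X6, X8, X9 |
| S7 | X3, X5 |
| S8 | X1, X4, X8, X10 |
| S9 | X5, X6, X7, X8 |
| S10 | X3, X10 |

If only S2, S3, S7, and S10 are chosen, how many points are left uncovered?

2

Union of S2, S3, S7, S10 = {X2, X3, X4, X5, X6, X8, X9, X10}.
Not covered: X1, X7 — 2 points.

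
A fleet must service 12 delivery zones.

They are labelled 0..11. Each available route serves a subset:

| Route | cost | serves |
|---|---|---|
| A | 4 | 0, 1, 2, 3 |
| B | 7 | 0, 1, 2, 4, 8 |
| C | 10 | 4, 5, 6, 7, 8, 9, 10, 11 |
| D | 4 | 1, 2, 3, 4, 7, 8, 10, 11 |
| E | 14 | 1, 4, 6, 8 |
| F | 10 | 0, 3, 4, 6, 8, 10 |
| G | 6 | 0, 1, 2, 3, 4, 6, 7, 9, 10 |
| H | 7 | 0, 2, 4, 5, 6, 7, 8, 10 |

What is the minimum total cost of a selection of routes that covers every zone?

14

A, C together cover every zone (A ∪ C = {0, 1, 2, 3, 4, 5, 6, 7, 8, 9, 10, 11}); total cost 4 + 10 = 14.
The greedy pick D, G, H costs 17; no covering selection beats 14.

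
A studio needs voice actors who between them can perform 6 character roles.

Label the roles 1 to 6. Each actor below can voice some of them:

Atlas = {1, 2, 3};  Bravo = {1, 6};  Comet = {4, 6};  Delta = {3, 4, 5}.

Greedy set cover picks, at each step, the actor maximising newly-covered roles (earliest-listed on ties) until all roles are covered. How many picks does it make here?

3

Greedy: pick Atlas (covers 3 new) → pick Comet (covers 2 new) → pick Delta (covers 1 new). Total picks: 3.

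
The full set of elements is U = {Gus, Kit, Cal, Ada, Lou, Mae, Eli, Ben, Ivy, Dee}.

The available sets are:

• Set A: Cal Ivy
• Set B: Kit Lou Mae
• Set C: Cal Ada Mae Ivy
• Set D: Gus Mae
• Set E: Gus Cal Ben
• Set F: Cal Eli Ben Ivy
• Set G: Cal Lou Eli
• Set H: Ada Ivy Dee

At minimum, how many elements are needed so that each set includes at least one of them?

T = {Cal, Mae, Ivy} meets every set (each contains at least one member of T), and |T| = 3.
The sets B, E, H are pairwise disjoint, so any hitting set needs a separate element for each — at least 3. Hence 3 is optimal.

3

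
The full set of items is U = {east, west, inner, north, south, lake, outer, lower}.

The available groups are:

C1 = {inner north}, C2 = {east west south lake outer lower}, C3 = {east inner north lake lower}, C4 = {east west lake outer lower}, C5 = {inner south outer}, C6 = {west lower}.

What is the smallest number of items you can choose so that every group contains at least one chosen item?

2

The 2 items {west, inner} hit every group.
The groups C5, C6 are pairwise disjoint, so any hitting set needs a separate item for each — at least 2. Hence 2 is optimal.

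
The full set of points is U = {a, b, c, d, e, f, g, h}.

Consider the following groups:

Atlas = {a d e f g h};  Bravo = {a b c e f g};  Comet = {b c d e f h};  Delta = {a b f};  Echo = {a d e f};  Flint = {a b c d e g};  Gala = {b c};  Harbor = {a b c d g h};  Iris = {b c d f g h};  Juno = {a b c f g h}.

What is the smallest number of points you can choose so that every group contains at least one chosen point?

Take T = {b, d}. Each listed group contains at least one of these, so T is a hitting set of size 2.
The groups Echo, Gala are pairwise disjoint, so any hitting set needs a separate point for each — at least 2. Hence 2 is optimal.

2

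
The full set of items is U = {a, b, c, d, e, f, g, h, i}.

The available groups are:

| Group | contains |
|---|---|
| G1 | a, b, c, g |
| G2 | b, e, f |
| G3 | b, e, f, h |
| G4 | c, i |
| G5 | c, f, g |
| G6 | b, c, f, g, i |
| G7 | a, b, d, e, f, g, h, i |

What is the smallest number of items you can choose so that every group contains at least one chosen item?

2

Take T = {c, f}. Each listed group contains at least one of these, so T is a hitting set of size 2.
The groups G2, G4 are pairwise disjoint, so any hitting set needs a separate item for each — at least 2. Hence 2 is optimal.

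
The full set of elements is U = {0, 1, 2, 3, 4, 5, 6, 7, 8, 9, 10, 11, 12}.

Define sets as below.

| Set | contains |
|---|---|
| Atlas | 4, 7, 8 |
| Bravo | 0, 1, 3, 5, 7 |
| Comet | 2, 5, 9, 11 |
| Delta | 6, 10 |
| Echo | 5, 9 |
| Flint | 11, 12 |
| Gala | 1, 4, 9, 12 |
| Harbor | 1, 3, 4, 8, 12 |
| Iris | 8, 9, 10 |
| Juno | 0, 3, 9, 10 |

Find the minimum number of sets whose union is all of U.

Take {Bravo, Comet, Delta, Harbor}. Their union is {0, 1, 2, 3, 4, 5, 6, 7, 8, 9, 10, 11, 12}, which is all 13 elements.
Only Delta contains 6, so Delta is forced; the remaining 11 elements need at least 3 more sets (each remaining set adds at most 5) — so at least 4 sets are needed, and 4 is optimal.

4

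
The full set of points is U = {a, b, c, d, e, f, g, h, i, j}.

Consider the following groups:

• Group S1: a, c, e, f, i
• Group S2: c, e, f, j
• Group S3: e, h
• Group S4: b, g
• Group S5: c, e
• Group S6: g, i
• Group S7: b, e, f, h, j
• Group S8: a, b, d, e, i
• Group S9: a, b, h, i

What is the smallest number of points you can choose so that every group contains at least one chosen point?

Take T = {b, e, g}. Each listed group contains at least one of these, so T is a hitting set of size 3.
No choice of 2 points meets every group, so 3 is the minimum.

3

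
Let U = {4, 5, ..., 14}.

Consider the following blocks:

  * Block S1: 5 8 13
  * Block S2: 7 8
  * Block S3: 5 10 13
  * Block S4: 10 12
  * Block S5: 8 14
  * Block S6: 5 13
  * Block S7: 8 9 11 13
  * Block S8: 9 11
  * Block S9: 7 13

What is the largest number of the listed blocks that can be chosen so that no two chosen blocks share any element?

4

S4, S5, S8, S9 are pairwise disjoint (S4={10,12}; S5={8,14}; S8={9,11}; S9={7,13}).
Every remaining block overlaps one of these, and no 5 of the listed blocks are pairwise disjoint, so 4 is the maximum.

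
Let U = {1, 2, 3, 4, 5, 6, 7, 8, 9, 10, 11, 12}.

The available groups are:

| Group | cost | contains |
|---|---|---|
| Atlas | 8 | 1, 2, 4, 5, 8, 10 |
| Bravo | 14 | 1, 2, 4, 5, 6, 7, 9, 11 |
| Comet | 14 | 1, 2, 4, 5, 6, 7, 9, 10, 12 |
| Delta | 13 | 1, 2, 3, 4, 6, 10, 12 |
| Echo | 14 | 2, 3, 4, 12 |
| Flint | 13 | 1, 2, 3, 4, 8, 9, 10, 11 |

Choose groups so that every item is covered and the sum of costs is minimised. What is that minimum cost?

27

Comet, Flint together cover every item (Comet ∪ Flint = {1, 2, 3, 4, 5, 6, 7, 8, 9, 10, 11, 12}); total cost 14 + 13 = 27.
The greedy pick Atlas, Bravo, Delta costs 35; no covering selection beats 27.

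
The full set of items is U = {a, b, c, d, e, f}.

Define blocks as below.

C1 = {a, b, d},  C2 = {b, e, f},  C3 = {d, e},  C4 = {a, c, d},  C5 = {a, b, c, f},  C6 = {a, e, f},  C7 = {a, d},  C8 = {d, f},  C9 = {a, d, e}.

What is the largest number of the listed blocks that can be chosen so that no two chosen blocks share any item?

C2, C7 are pairwise disjoint (C2={b,e,f}; C7={a,d}).
Every remaining block overlaps one of these, and no 3 of the listed blocks are pairwise disjoint, so 2 is the maximum.

2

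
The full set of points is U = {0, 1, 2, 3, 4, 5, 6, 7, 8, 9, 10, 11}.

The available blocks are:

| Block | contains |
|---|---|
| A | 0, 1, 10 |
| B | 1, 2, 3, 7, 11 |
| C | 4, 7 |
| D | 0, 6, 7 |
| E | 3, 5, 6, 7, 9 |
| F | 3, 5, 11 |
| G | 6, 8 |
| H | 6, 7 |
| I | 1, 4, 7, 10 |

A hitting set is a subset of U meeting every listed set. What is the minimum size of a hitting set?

4

Take T = {1, 5, 6, 7}. Each listed block contains at least one of these, so T is a hitting set of size 4.
The blocks A, C, F, G are pairwise disjoint, so any hitting set needs a separate point for each — at least 4. Hence 4 is optimal.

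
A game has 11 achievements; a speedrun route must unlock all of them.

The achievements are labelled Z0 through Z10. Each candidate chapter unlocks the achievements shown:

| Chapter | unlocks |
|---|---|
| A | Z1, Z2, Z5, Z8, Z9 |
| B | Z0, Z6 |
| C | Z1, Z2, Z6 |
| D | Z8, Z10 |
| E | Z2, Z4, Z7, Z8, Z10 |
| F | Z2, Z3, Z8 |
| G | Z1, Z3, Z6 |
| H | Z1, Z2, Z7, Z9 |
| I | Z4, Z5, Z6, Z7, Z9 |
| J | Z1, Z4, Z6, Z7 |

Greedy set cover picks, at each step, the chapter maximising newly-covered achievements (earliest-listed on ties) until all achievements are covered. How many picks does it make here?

Greedy: pick A (covers 5 new) → pick E (covers 3 new) → pick B (covers 2 new) → pick F (covers 1 new). Total picks: 4.

4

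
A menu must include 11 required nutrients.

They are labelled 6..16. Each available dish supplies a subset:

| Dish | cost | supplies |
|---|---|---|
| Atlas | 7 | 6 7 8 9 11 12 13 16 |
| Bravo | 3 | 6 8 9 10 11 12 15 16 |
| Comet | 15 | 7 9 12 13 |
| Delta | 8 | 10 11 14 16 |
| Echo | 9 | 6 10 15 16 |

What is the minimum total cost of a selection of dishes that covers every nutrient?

Atlas, Bravo, Delta together cover every nutrient (Atlas ∪ Bravo ∪ Delta = {6, 7, 8, 9, 10, 11, 12, 13, 14, 15, 16}); total cost 7 + 3 + 8 = 18.
No covering selection has total cost below 18.

18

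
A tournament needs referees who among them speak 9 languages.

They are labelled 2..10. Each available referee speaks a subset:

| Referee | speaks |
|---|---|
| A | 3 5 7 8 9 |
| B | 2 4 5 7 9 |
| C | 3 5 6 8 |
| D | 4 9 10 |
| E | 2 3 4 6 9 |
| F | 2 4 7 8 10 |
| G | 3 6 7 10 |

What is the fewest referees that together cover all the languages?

3

Take {B, F, G}. Their union is {2, 3, 4, 5, 6, 7, 8, 9, 10}, which is all 9 languages.
No 2 of the 7 referees cover everything (all 21 combinations miss at least one language), so 3 is optimal.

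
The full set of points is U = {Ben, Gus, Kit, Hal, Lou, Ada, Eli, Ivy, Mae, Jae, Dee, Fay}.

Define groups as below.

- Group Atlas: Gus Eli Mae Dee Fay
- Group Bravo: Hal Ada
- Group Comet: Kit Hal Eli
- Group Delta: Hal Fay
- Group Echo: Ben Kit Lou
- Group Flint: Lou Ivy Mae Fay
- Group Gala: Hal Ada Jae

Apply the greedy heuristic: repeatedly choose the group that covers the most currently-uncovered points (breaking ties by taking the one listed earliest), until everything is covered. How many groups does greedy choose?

Greedy: pick Atlas (covers 5 new) → pick Echo (covers 3 new) → pick Gala (covers 3 new) → pick Flint (covers 1 new). Total picks: 4.

4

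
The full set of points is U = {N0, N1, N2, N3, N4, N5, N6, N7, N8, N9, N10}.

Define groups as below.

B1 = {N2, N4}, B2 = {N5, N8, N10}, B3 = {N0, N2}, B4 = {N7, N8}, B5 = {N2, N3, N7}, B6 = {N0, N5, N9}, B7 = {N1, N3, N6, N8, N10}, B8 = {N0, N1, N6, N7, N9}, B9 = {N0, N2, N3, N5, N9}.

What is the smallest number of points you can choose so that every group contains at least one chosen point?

3

H = {N2, N8, N9} meets every group (each contains at least one member of H), and |H| = 3.
The groups B1, B4, B6 are pairwise disjoint, so any hitting set needs a separate point for each — at least 3. Hence 3 is optimal.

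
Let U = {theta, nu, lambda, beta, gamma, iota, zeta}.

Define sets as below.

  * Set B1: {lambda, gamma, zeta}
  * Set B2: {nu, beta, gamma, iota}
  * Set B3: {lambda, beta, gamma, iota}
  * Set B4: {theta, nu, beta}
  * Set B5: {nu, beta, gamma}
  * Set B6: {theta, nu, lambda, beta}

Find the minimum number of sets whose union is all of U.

B1 and B3 and B4 together: B1 ∪ B3 ∪ B4 = {theta, nu, lambda, beta, gamma, iota, zeta} — every item is covered.
Only B1 contains zeta, so B1 is forced; the remaining 4 items need at least 2 more sets (each remaining set adds at most 3) — so at least 3 sets are needed, and 3 is optimal.

3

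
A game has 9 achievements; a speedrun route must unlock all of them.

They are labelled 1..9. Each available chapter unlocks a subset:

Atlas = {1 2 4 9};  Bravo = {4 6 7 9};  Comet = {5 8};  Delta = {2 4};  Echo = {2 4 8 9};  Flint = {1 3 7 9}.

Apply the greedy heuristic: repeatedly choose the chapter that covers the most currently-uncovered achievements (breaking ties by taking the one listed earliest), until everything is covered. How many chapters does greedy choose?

Greedy: pick Atlas (covers 4 new) → pick Bravo (covers 2 new) → pick Comet (covers 2 new) → pick Flint (covers 1 new). Total picks: 4.

4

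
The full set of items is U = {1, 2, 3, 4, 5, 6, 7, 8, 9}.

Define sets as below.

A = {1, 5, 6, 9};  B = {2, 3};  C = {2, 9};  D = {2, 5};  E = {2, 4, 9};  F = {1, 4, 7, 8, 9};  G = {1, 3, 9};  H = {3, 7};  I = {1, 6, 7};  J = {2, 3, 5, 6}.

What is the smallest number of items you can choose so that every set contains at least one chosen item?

The 3 items {1, 2, 3} hit every set.
No choice of 2 items meets every set, so 3 is the minimum.

3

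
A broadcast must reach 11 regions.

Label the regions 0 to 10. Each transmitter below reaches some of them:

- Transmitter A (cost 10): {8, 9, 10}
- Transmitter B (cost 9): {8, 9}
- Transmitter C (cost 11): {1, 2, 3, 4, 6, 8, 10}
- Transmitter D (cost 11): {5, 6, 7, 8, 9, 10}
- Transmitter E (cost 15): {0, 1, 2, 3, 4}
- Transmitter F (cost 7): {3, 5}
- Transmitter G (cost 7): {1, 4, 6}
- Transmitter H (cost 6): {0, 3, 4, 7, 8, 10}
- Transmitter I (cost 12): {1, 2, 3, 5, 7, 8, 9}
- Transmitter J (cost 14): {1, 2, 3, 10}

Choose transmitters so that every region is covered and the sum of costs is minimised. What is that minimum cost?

25

G, H, I together cover every region (G ∪ H ∪ I = {0, 1, 2, 3, 4, 5, 6, 7, 8, 9, 10}); total cost 7 + 6 + 12 = 25.
No covering selection has total cost below 25.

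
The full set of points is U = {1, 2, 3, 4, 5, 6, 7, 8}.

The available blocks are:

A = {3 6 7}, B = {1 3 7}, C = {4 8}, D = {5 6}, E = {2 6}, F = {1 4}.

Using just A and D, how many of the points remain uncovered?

Union of A, D = {3, 5, 6, 7}.
Not covered: 1, 2, 4, 8 — 4 points.

4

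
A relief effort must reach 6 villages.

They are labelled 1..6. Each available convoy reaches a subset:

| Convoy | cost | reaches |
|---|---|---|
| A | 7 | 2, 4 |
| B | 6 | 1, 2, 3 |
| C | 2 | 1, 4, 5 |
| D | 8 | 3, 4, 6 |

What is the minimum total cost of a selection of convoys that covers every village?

B, C, D together cover every village (B ∪ C ∪ D = {1, 2, 3, 4, 5, 6}); total cost 6 + 2 + 8 = 16.
No covering selection has total cost below 16.

16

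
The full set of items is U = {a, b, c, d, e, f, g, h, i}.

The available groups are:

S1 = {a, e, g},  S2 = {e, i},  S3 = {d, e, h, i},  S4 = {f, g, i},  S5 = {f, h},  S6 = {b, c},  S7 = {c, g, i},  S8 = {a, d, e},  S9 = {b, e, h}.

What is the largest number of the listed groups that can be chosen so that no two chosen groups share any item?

3

S5, S7, S8 are pairwise disjoint (S5={f,h}; S7={c,g,i}; S8={a,d,e}).
Every remaining group overlaps one of these, and no 4 of the listed groups are pairwise disjoint, so 3 is the maximum.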